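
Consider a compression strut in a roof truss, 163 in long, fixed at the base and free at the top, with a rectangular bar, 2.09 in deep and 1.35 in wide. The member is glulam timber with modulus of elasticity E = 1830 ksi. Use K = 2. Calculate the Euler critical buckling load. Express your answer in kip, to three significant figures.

P_cr ≈ 0.0728 kip

Buckling occurs about the weak axis: I_min = h·b³/12 with b = 1.35 in (the shorter side).
I_min = 2.09×1.35³/12 = 0.4285 in⁴
Effective length L_e = K·L = 2 × 163 = 326.0 in
P_cr = π²EI / L_e² = π² × 1830×10³ × 0.4285 / 326.0² = 72.83 lb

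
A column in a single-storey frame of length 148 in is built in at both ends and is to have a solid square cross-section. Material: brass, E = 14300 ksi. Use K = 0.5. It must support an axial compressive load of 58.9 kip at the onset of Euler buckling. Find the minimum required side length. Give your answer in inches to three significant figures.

L_e = K·L = 0.5 × 148 = 74.00 in
Required I = P_cr·L_e²/(π²E) = 5.890×10^4 × 74.00² / (π² × 1.43×10^7) = 2.285 in⁴
Solid square: I = a⁴/12  ⇒  a = (12I)^(1/4) = (12×2.285)^(1/4) = 2.29 in

a ≈ 2.29 in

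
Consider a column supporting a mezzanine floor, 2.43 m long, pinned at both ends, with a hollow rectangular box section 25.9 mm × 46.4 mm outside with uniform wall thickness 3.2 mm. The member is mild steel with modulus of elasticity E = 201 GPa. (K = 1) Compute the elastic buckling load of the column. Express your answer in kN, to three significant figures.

Inner dimensions: h_i = 46.4 − 2×3.2 = 40.00 mm, b_i = 25.9 − 2×3.2 = 19.50 mm
Weak-axis I_min = (h_o·b_o³ − h_i·b_i³)/12 with b_o = 25.9, b_i = 19.50 mm (shorter outer/inner sides).
I_min = (46.4×25.9³ − 40.00×19.50³)/12 = 4.246×10^4 mm⁴
I = 4.246×10^4 mm⁴ = 4.246×10^-8 m⁴
Effective length L_e = K·L = 1 × 2.43 = 2.430 m
P_cr = π²EI / L_e² = π² × 201×10⁹ × 4.246×10^-8 / 2.430² = 1.427×10^4 N

P_cr ≈ 14.3 kN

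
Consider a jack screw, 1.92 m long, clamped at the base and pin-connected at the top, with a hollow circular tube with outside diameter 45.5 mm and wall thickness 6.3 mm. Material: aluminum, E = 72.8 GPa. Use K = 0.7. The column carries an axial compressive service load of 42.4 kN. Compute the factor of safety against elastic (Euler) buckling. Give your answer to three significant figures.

Inner diameter d_i = 45.5 − 2×6.3 = 32.90 mm
I = π(d_o⁴ − d_i⁴)/64 = π(45.5⁴ − 32.90⁴)/64 = 1.529×10^5 mm⁴
I = 1.529×10^5 mm⁴ = 1.529×10^-7 m⁴
Effective length L_e = K·L = 0.7 × 1.92 = 1.344 m
P_cr = π²EI / L_e² = π² × 72.8×10⁹ × 1.529×10^-7 / 1.344² = 6.081×10^4 N
Factor of safety n = P_cr / P = 60.809 / 42.4 = 1.43

n ≈ 1.43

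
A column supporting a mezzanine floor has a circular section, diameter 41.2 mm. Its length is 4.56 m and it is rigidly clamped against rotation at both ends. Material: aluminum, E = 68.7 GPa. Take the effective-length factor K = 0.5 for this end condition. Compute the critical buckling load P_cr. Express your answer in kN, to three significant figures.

I = πd⁴/64 = π×41.2⁴/64 = 1.414×10^5 mm⁴
I = 1.414×10^5 mm⁴ = 1.414×10^-7 m⁴
Effective length L_e = K·L = 0.5 × 4.56 = 2.280 m
P_cr = π²EI / L_e² = π² × 68.7×10⁹ × 1.414×10^-7 / 2.280² = 1.845×10^4 N

P_cr ≈ 18.4 kN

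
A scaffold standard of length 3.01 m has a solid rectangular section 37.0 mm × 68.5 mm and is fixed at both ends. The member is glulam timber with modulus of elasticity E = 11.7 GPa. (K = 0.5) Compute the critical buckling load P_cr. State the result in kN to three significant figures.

Buckling occurs about the weak axis: I_min = h·b³/12 with b = 37.0 mm (the shorter side).
I_min = 68.5×37.0³/12 = 2.891×10^5 mm⁴
I = 2.891×10^5 mm⁴ = 2.891×10^-7 m⁴
Effective length L_e = K·L = 0.5 × 3.01 = 1.505 m
P_cr = π²EI / L_e² = π² × 11.7×10⁹ × 2.891×10^-7 / 1.505² = 1.474×10^4 N

P_cr ≈ 14.7 kN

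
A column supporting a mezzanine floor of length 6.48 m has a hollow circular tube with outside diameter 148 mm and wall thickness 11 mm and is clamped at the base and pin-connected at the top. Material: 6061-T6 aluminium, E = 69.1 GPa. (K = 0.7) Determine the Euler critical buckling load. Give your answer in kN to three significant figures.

P_cr ≈ 371 kN

Inner diameter d_i = 148 − 2×11 = 126.0 mm
I = π(d_o⁴ − d_i⁴)/64 = π(148⁴ − 126.0⁴)/64 = 1.118×10^7 mm⁴
I = 1.118×10^7 mm⁴ = 1.118×10^-5 m⁴
Effective length L_e = K·L = 0.7 × 6.48 = 4.536 m
P_cr = π²EI / L_e² = π² × 69.1×10⁹ × 1.118×10^-5 / 4.536² = 3.705×10^5 N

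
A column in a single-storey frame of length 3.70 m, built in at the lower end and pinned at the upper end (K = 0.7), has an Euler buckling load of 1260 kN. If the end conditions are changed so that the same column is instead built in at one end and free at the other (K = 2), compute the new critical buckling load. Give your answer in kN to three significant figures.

P_cr ≈ 154 kN

P_cr ∝ 1/K², so P_cr,new = P_cr,old × (K_old/K_new)² = 1260 × (0.7/2)²
= 1260 × 0.1225 = 154 kN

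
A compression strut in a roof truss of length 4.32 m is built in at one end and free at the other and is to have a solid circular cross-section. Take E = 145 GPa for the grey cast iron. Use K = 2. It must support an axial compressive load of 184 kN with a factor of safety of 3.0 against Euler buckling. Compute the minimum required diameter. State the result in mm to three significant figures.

Required P_cr = n·P = 3.0 × 184 = 552.0 kN
L_e = K·L = 2 × 4.32 = 8.640 m
Required I = P_cr·L_e²/(π²E) = 5.520×10^5 × 8.640² / (π² × 1.45×10^11) = 2.879×10^-5 m⁴
I_req = 2.879×10^7 mm⁴
Solid circle: I = πd⁴/64  ⇒  d = (64I/π)^(1/4) = (64×2.879×10^7/π)^(1/4) = 156 mm

d ≈ 156 mm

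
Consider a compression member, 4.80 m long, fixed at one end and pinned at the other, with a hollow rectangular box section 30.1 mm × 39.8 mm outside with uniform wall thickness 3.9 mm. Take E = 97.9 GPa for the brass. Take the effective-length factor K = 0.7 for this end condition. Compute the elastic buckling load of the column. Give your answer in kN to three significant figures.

P_cr ≈ 5.21 kN

Inner dimensions: h_i = 39.8 − 2×3.9 = 32.00 mm, b_i = 30.1 − 2×3.9 = 22.30 mm
Weak-axis I_min = (h_o·b_o³ − h_i·b_i³)/12 with b_o = 30.1, b_i = 22.30 mm (shorter outer/inner sides).
I_min = (39.8×30.1³ − 32.00×22.30³)/12 = 6.088×10^4 mm⁴
I = 6.088×10^4 mm⁴ = 6.088×10^-8 m⁴
Effective length L_e = K·L = 0.7 × 4.80 = 3.360 m
P_cr = π²EI / L_e² = π² × 97.9×10⁹ × 6.088×10^-8 / 3.360² = 5.210×10^3 N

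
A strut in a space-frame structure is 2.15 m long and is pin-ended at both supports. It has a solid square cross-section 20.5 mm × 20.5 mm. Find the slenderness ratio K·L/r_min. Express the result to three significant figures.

λ ≈ 363

For a square r = a/√12 = 20.5/√12 = 5.918 mm
L_e = K·L = 1 × 2.15 m = 2.150 m = 2150.0 mm
λ = L_e / r_min = 2150.0 / 5.918 = 363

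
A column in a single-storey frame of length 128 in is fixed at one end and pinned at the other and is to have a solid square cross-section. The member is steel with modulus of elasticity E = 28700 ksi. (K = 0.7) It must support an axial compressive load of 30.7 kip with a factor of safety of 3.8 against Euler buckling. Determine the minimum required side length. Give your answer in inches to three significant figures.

a ≈ 2.51 in

Required P_cr = n·P = 3.8 × 30.7 = 116.7 kip
L_e = K·L = 0.7 × 128 = 89.60 in
Required I = P_cr·L_e²/(π²E) = 1.167×10^5 × 89.60² / (π² × 2.87×10^7) = 3.306 in⁴
Solid square: I = a⁴/12  ⇒  a = (12I)^(1/4) = (12×3.306)^(1/4) = 2.51 in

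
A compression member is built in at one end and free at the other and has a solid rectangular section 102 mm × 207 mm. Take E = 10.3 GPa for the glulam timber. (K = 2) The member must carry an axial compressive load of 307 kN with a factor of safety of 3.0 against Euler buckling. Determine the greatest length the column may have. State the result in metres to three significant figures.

L_max ≈ 0.711 m

Buckling occurs about the weak axis: I_min = h·b³/12 with b = 102 mm (the shorter side).
I_min = 207×102³/12 = 1.831×10^7 mm⁴
I = 1.831×10^-5 m⁴
Required critical load P_cr = n·P = 3.0 × 307 = 921.0 kN = 9.210×10^5 N
From P_cr = π²EI/(K·L)²:  L = (1/K)·√(π²EI/P_cr) = (1/2)·√(π²×1.03×10^10×1.831×10^-5/9.210×10^5)
L = 0.711 m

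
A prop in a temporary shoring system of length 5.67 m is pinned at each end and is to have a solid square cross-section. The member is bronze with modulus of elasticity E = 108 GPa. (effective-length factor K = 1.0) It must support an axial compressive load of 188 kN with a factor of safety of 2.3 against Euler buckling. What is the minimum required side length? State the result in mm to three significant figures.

a ≈ 112 mm

Required P_cr = n·P = 2.3 × 188 = 432.4 kN
L_e = K·L = 1 × 5.67 = 5.670 m
Required I = P_cr·L_e²/(π²E) = 4.324×10^5 × 5.670² / (π² × 1.08×10^11) = 1.304×10^-5 m⁴
I_req = 1.304×10^7 mm⁴
Solid square: I = a⁴/12  ⇒  a = (12I)^(1/4) = (12×1.304×10^7)^(1/4) = 112 mm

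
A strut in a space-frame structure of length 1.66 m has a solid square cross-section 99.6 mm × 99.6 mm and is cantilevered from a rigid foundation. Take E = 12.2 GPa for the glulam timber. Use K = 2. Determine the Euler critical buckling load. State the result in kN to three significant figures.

I = a⁴/12 = 99.6⁴/12 = 8.201×10^6 mm⁴
I = 8.201×10^6 mm⁴ = 8.201×10^-6 m⁴
Effective length L_e = K·L = 2 × 1.66 = 3.320 m
P_cr = π²EI / L_e² = π² × 12.2×10⁹ × 8.201×10^-6 / 3.320² = 8.959×10^4 N

P_cr ≈ 89.6 kN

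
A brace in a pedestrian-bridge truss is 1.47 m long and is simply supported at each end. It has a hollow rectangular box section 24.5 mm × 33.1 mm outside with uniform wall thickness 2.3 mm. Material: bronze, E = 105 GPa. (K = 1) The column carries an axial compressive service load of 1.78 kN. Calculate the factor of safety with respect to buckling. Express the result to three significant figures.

Inner dimensions: h_i = 33.1 − 2×2.3 = 28.50 mm, b_i = 24.5 − 2×2.3 = 19.90 mm
Weak-axis I_min = (h_o·b_o³ − h_i·b_i³)/12 with b_o = 24.5, b_i = 19.90 mm (shorter outer/inner sides).
I_min = (33.1×24.5³ − 28.50×19.90³)/12 = 2.185×10^4 mm⁴
I = 2.185×10^4 mm⁴ = 2.185×10^-8 m⁴
Effective length L_e = K·L = 1 × 1.47 = 1.470 m
P_cr = π²EI / L_e² = π² × 105×10⁹ × 2.185×10^-8 / 1.470² = 1.048×10^4 N
Factor of safety n = P_cr / P = 10.478 / 1.78 = 5.89

n ≈ 5.89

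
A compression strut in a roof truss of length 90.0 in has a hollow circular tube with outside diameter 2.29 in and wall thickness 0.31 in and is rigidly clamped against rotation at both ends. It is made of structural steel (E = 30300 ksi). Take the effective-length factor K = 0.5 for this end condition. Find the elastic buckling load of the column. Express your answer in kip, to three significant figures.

Inner diameter d_i = 2.29 − 2×0.31 = 1.670 in
I = π(d_o⁴ − d_i⁴)/64 = π(2.29⁴ − 1.670⁴)/64 = 0.9681 in⁴
Effective length L_e = K·L = 0.5 × 90.0 = 45.00 in
P_cr = π²EI / L_e² = π² × 30300×10³ × 0.9681 / 45.00² = 1.430×10^5 lb

P_cr ≈ 143 kip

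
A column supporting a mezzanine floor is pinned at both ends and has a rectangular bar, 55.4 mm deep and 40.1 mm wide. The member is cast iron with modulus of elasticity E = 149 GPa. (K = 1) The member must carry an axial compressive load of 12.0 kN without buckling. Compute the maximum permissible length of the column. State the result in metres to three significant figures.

Buckling occurs about the weak axis: I_min = h·b³/12 with b = 40.1 mm (the shorter side).
I_min = 55.4×40.1³/12 = 2.977×10^5 mm⁴
I = 2.977×10^-7 m⁴
At the buckling limit P_cr = P = 1.200×10^4 N
From P_cr = π²EI/(K·L)²:  L = (1/K)·√(π²EI/P_cr) = (1/1)·√(π²×1.49×10^11×2.977×10^-7/1.200×10^4)
L = 6.04 m

L_max ≈ 6.04 m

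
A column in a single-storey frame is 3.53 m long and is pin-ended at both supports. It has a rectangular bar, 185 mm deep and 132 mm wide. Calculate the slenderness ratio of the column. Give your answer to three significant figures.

λ ≈ 92.6

For a rectangle r_min = b/√12 = 132/√12 = 38.11 mm
L_e = K·L = 1 × 3.53 m = 3.530 m = 3530.0 mm
λ = L_e / r_min = 3530.0 / 38.11 = 92.6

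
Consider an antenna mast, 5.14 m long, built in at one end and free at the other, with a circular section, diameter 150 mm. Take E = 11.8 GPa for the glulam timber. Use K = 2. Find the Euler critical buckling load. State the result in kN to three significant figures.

P_cr ≈ 27.4 kN

I = πd⁴/64 = π×150⁴/64 = 2.485×10^7 mm⁴
I = 2.485×10^7 mm⁴ = 2.485×10^-5 m⁴
Effective length L_e = K·L = 2 × 5.14 = 10.28 m
P_cr = π²EI / L_e² = π² × 11.8×10⁹ × 2.485×10^-5 / 10.28² = 2.739×10^4 N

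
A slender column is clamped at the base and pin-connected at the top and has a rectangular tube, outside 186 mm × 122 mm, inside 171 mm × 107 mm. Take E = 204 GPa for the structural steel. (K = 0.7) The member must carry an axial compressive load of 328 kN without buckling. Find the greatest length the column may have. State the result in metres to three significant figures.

Weak-axis I_min = (h_o·b_o³ − h_i·b_i³)/12 with b_o = 122, b_i = 107.0 mm (shorter outer/inner sides).
I_min = (186×122³ − 171.0×107.0³)/12 = 1.069×10^7 mm⁴
I = 1.069×10^-5 m⁴
At the buckling limit P_cr = P = 3.280×10^5 N
From P_cr = π²EI/(K·L)²:  L = (1/K)·√(π²EI/P_cr) = (1/0.7)·√(π²×2.04×10^11×1.069×10^-5/3.280×10^5)
L = 11.6 m

L_max ≈ 11.6 m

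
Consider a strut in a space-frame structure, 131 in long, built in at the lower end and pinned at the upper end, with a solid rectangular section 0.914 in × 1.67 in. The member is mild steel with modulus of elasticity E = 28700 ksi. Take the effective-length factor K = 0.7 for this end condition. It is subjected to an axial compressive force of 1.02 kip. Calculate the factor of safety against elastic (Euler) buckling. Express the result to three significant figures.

Buckling occurs about the weak axis: I_min = h·b³/12 with b = 0.914 in (the shorter side).
I_min = 1.67×0.914³/12 = 0.1063 in⁴
Effective length L_e = K·L = 0.7 × 131 = 91.70 in
P_cr = π²EI / L_e² = π² × 28700×10³ × 0.1063 / 91.70² = 3.579×10^3 lb
Factor of safety n = P_cr / P = 3.5795 / 1.02 = 3.51

n ≈ 3.51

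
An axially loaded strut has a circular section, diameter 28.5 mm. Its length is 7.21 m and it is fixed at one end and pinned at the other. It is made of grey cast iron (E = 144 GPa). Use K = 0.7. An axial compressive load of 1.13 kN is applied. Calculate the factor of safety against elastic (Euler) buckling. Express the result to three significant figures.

I = πd⁴/64 = π×28.5⁴/64 = 3.239×10^4 mm⁴
I = 3.239×10^4 mm⁴ = 3.239×10^-8 m⁴
Effective length L_e = K·L = 0.7 × 7.21 = 5.047 m
P_cr = π²EI / L_e² = π² × 144×10⁹ × 3.239×10^-8 / 5.047² = 1.807×10^3 N
Factor of safety n = P_cr / P = 1.8069 / 1.13 = 1.60

n ≈ 1.60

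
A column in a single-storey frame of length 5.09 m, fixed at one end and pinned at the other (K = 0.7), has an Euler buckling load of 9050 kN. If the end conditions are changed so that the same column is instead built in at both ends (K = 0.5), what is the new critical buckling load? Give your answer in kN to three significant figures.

P_cr ∝ 1/K², so P_cr,new = P_cr,old × (K_old/K_new)² = 9050 × (0.7/0.5)²
= 9050 × 1.960 = 17700 kN

P_cr ≈ 17700 kN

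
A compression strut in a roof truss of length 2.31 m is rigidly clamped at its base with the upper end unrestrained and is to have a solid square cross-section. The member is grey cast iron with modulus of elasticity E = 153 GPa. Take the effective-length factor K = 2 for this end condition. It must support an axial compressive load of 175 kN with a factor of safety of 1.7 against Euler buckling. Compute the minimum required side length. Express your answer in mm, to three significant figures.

a ≈ 84.3 mm

Required P_cr = n·P = 1.7 × 175 = 297.5 kN
L_e = K·L = 2 × 2.31 = 4.620 m
Required I = P_cr·L_e²/(π²E) = 2.975×10^5 × 4.620² / (π² × 1.53×10^11) = 4.205×10^-6 m⁴
I_req = 4.205×10^6 mm⁴
Solid square: I = a⁴/12  ⇒  a = (12I)^(1/4) = (12×4.205×10^6)^(1/4) = 84.3 mm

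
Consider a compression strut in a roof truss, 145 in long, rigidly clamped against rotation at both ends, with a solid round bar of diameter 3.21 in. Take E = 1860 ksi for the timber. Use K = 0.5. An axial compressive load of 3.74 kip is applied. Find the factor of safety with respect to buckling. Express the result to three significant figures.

n ≈ 4.87

I = πd⁴/64 = π×3.21⁴/64 = 5.212 in⁴
Effective length L_e = K·L = 0.5 × 145 = 72.50 in
P_cr = π²EI / L_e² = π² × 1860×10³ × 5.212 / 72.50² = 1.820×10^4 lb
Factor of safety n = P_cr / P = 18.202 / 3.74 = 4.87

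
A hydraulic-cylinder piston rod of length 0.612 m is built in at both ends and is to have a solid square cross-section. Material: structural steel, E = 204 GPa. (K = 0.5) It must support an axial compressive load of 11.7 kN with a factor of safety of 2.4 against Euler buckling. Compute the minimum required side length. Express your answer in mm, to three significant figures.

a ≈ 11.2 mm

Required P_cr = n·P = 2.4 × 11.7 = 28.08 kN
L_e = K·L = 0.5 × 0.612 = 0.3060 m
Required I = P_cr·L_e²/(π²E) = 2.808×10^4 × 0.3060² / (π² × 2.04×10^11) = 1.306×10^-9 m⁴
I_req = 1.306×10^3 mm⁴
Solid square: I = a⁴/12  ⇒  a = (12I)^(1/4) = (12×1.306×10^3)^(1/4) = 11.2 mm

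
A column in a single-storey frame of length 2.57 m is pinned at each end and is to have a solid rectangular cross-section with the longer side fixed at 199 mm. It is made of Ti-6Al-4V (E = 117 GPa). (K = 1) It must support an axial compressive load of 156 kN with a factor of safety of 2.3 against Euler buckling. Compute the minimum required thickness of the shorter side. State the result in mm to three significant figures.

b ≈ 49.8 mm

Required P_cr = n·P = 2.3 × 156 = 358.8 kN
L_e = K·L = 1 × 2.57 = 2.570 m
Required I = P_cr·L_e²/(π²E) = 3.588×10^5 × 2.570² / (π² × 1.17×10^11) = 2.052×10^-6 m⁴
I_req = 2.052×10^6 mm⁴
Rectangle, weak axis: I_min = h·b³/12 with h = 199 mm fixed  ⇒  b = (12I/h)^(1/3) = 49.8 mm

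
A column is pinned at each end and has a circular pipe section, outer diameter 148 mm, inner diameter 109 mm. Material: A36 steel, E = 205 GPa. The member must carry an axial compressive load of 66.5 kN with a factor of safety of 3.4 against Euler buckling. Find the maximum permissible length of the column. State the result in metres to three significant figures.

d_o = 148 mm, d_i = 109 mm
I = π(d_o⁴ − d_i⁴)/64 = π(148⁴ − 109.0⁴)/64 = 1.662×10^7 mm⁴
I = 1.662×10^-5 m⁴
Required critical load P_cr = n·P = 3.4 × 66.5 = 226.1 kN = 2.261×10^5 N
From P_cr = π²EI/(K·L)²:  L = (1/K)·√(π²EI/P_cr) = (1/1)·√(π²×2.05×10^11×1.662×10^-5/2.261×10^5)
L = 12.2 m

L_max ≈ 12.2 m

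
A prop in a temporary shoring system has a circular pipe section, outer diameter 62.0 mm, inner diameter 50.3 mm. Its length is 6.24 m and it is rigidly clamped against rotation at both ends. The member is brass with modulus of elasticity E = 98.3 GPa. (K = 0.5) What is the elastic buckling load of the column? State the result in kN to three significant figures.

d_o = 62.0 mm, d_i = 50.3 mm
I = π(d_o⁴ − d_i⁴)/64 = π(62.0⁴ − 50.30⁴)/64 = 4.111×10^5 mm⁴
I = 4.111×10^5 mm⁴ = 4.111×10^-7 m⁴
Effective length L_e = K·L = 0.5 × 6.24 = 3.120 m
P_cr = π²EI / L_e² = π² × 98.3×10⁹ × 4.111×10^-7 / 3.120² = 4.097×10^4 N

P_cr ≈ 41.0 kN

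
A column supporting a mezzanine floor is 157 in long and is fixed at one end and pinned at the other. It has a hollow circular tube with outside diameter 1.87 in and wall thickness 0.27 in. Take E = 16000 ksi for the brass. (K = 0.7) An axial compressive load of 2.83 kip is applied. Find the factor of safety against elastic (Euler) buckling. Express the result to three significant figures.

Inner diameter d_i = 1.87 − 2×0.27 = 1.330 in
I = π(d_o⁴ − d_i⁴)/64 = π(1.87⁴ − 1.330⁴)/64 = 0.4467 in⁴
Effective length L_e = K·L = 0.7 × 157 = 109.9 in
P_cr = π²EI / L_e² = π² × 16000×10³ × 0.4467 / 109.9² = 5.840×10^3 lb
Factor of safety n = P_cr / P = 5.8399 / 2.83 = 2.06

n ≈ 2.06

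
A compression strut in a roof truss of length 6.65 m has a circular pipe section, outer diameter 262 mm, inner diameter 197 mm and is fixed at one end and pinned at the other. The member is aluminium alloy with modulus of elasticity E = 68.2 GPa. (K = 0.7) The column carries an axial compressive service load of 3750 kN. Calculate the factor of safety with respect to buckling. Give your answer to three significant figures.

d_o = 262 mm, d_i = 197 mm
I = π(d_o⁴ − d_i⁴)/64 = π(262⁴ − 197.0⁴)/64 = 1.574×10^8 mm⁴
I = 1.574×10^8 mm⁴ = 1.574×10^-4 m⁴
Effective length L_e = K·L = 0.7 × 6.65 = 4.655 m
P_cr = π²EI / L_e² = π² × 68.2×10⁹ × 1.574×10^-4 / 4.655² = 4.888×10^6 N
Factor of safety n = P_cr / P = 4888.3 / 3750 = 1.30

n ≈ 1.30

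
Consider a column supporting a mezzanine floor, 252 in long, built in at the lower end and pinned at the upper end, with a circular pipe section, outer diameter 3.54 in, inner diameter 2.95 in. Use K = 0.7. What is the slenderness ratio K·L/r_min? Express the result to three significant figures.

d_o = 3.54 in, d_i = 2.95 in
I = π(d_o⁴ − d_i⁴)/64 = π(3.54⁴ − 2.950⁴)/64 = 3.991 in⁴
A = 3.007 in²;  r_min = √(I/A) = √(3.991/3.007) = 1.152 in
L_e = K·L = 0.7 × 252 = 176.4 in
λ = L_e / r_min = 176.40 / 1.152 = 153

λ ≈ 153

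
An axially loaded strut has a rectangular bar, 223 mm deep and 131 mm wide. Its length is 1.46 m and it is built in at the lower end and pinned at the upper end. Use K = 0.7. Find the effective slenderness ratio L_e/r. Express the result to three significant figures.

For a rectangle r_min = b/√12 = 131/√12 = 37.82 mm
L_e = K·L = 0.7 × 1.46 m = 1.022 m = 1022.0 mm
λ = L_e / r_min = 1022.0 / 37.82 = 27.0

λ ≈ 27.0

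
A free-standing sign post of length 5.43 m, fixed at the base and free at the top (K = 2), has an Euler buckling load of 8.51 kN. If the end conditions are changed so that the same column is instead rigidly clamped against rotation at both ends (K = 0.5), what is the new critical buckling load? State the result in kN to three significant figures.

P_cr ∝ 1/K², so P_cr,new = P_cr,old × (K_old/K_new)² = 8.51 × (2/0.5)²
= 8.51 × 16.00 = 136 kN

P_cr ≈ 136 kN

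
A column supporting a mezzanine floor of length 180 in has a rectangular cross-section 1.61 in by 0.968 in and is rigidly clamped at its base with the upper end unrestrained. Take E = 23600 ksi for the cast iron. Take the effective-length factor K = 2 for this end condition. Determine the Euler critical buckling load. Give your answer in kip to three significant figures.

Buckling occurs about the weak axis: I_min = h·b³/12 with b = 0.968 in (the shorter side).
I_min = 1.61×0.968³/12 = 0.1217 in⁴
Effective length L_e = K·L = 2 × 180 = 360.0 in
P_cr = π²EI / L_e² = π² × 23600×10³ × 0.1217 / 360.0² = 218.7 lb

P_cr ≈ 0.219 kip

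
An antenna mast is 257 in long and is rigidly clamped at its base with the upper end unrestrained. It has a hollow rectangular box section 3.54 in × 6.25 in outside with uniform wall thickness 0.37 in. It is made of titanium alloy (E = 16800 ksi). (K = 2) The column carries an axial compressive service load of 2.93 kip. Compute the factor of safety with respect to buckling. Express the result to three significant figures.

n ≈ 2.79

Inner dimensions: h_i = 6.25 − 2×0.37 = 5.510 in, b_i = 3.54 − 2×0.37 = 2.800 in
Weak-axis I_min = (h_o·b_o³ − h_i·b_i³)/12 with b_o = 3.54, b_i = 2.800 in (shorter outer/inner sides).
I_min = (6.25×3.54³ − 5.510×2.800³)/12 = 13.03 in⁴
Effective length L_e = K·L = 2 × 257 = 514.0 in
P_cr = π²EI / L_e² = π² × 16800×10³ × 13.03 / 514.0² = 8.175×10^3 lb
Factor of safety n = P_cr / P = 8.1748 / 2.93 = 2.79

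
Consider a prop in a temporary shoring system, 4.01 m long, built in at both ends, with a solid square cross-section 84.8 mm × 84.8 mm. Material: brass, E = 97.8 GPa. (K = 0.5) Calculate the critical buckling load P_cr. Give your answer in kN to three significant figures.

P_cr ≈ 1030 kN

I = a⁴/12 = 84.8⁴/12 = 4.309×10^6 mm⁴
I = 4.309×10^6 mm⁴ = 4.309×10^-6 m⁴
Effective length L_e = K·L = 0.5 × 4.01 = 2.005 m
P_cr = π²EI / L_e² = π² × 97.8×10⁹ × 4.309×10^-6 / 2.005² = 1.035×10^6 N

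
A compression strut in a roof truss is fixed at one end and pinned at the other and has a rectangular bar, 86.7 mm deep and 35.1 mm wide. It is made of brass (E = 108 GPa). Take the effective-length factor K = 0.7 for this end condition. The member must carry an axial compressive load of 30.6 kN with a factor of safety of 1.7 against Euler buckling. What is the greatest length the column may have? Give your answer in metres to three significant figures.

Buckling occurs about the weak axis: I_min = h·b³/12 with b = 35.1 mm (the shorter side).
I_min = 86.7×35.1³/12 = 3.124×10^5 mm⁴
I = 3.124×10^-7 m⁴
Required critical load P_cr = n·P = 1.7 × 30.6 = 52.02 kN = 5.202×10^4 N
From P_cr = π²EI/(K·L)²:  L = (1/K)·√(π²EI/P_cr) = (1/0.7)·√(π²×1.08×10^11×3.124×10^-7/5.202×10^4)
L = 3.61 m

L_max ≈ 3.61 m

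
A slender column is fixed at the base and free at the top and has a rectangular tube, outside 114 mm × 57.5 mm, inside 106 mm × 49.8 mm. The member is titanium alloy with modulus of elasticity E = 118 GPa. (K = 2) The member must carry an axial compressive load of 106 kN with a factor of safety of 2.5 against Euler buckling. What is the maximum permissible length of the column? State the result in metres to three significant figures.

Weak-axis I_min = (h_o·b_o³ − h_i·b_i³)/12 with b_o = 57.5, b_i = 49.80 mm (shorter outer/inner sides).
I_min = (114×57.5³ − 106.0×49.80³)/12 = 7.151×10^5 mm⁴
I = 7.151×10^-7 m⁴
Required critical load P_cr = n·P = 2.5 × 106 = 265.0 kN = 2.650×10^5 N
From P_cr = π²EI/(K·L)²:  L = (1/K)·√(π²EI/P_cr) = (1/2)·√(π²×1.18×10^11×7.151×10^-7/2.650×10^5)
L = 0.886 m

L_max ≈ 0.886 m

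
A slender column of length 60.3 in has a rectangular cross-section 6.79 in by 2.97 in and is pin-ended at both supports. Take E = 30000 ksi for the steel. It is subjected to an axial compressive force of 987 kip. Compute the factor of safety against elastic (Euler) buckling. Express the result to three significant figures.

Buckling occurs about the weak axis: I_min = h·b³/12 with b = 2.97 in (the shorter side).
I_min = 6.79×2.97³/12 = 14.82 in⁴
Effective length L_e = K·L = 1 × 60.3 = 60.30 in
P_cr = π²EI / L_e² = π² × 30000×10³ × 14.82 / 60.30² = 1.207×10^6 lb
Factor of safety n = P_cr / P = 1207.1 / 987 = 1.22

n ≈ 1.22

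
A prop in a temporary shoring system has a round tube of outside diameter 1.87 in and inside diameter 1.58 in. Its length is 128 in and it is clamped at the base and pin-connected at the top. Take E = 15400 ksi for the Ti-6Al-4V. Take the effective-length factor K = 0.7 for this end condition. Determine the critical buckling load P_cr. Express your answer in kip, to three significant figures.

P_cr ≈ 5.57 kip

d_o = 1.87 in, d_i = 1.58 in
I = π(d_o⁴ − d_i⁴)/64 = π(1.87⁴ − 1.580⁴)/64 = 0.2943 in⁴
Effective length L_e = K·L = 0.7 × 128 = 89.60 in
P_cr = π²EI / L_e² = π² × 15400×10³ × 0.2943 / 89.60² = 5.573×10^3 lb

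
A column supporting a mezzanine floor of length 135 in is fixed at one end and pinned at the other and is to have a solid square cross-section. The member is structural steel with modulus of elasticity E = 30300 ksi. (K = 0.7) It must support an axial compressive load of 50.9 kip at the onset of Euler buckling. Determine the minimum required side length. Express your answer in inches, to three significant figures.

L_e = K·L = 0.7 × 135 = 94.50 in
Required I = P_cr·L_e²/(π²E) = 5.090×10^4 × 94.50² / (π² × 3.03×10^7) = 1.520 in⁴
Solid square: I = a⁴/12  ⇒  a = (12I)^(1/4) = (12×1.520)^(1/4) = 2.07 in

a ≈ 2.07 in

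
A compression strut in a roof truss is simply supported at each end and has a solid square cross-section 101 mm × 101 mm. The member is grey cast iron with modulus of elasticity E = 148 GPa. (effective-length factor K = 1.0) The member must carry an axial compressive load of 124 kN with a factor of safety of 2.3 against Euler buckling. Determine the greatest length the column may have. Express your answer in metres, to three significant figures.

I = a⁴/12 = 101⁴/12 = 8.672×10^6 mm⁴
I = 8.672×10^-6 m⁴
Required critical load P_cr = n·P = 2.3 × 124 = 285.2 kN = 2.852×10^5 N
From P_cr = π²EI/(K·L)²:  L = (1/K)·√(π²EI/P_cr) = (1/1)·√(π²×1.48×10^11×8.672×10^-6/2.852×10^5)
L = 6.66 m

L_max ≈ 6.66 m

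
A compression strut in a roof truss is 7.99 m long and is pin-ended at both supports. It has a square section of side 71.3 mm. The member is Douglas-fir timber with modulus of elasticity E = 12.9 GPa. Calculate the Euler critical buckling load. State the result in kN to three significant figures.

I = a⁴/12 = 71.3⁴/12 = 2.154×10^6 mm⁴
I = 2.154×10^6 mm⁴ = 2.154×10^-6 m⁴
Effective length L_e = K·L = 1 × 7.99 = 7.990 m
P_cr = π²EI / L_e² = π² × 12.9×10⁹ × 2.154×10^-6 / 7.990² = 4.295×10^3 N

P_cr ≈ 4.30 kN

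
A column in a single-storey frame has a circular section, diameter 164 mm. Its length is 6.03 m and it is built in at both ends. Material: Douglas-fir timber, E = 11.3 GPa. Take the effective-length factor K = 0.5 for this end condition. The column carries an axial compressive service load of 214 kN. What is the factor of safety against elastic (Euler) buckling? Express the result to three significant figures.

I = πd⁴/64 = π×164⁴/64 = 3.551×10^7 mm⁴
I = 3.551×10^7 mm⁴ = 3.551×10^-5 m⁴
Effective length L_e = K·L = 0.5 × 6.03 = 3.015 m
P_cr = π²EI / L_e² = π² × 11.3×10⁹ × 3.551×10^-5 / 3.015² = 4.357×10^5 N
Factor of safety n = P_cr / P = 435.66 / 214 = 2.04

n ≈ 2.04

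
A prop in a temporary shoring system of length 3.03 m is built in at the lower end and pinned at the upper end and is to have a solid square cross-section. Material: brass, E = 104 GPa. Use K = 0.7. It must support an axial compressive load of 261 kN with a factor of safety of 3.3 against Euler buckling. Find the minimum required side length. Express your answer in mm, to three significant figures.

Required P_cr = n·P = 3.3 × 261 = 861.3 kN
L_e = K·L = 0.7 × 3.03 = 2.121 m
Required I = P_cr·L_e²/(π²E) = 8.613×10^5 × 2.121² / (π² × 1.04×10^11) = 3.775×10^-6 m⁴
I_req = 3.775×10^6 mm⁴
Solid square: I = a⁴/12  ⇒  a = (12I)^(1/4) = (12×3.775×10^6)^(1/4) = 82.0 mm

a ≈ 82.0 mm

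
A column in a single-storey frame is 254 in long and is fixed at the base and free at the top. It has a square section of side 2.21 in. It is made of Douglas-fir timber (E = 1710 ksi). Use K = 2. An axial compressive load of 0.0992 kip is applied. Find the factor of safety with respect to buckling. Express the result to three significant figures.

I = a⁴/12 = 2.21⁴/12 = 1.988 in⁴
Effective length L_e = K·L = 2 × 254 = 508.0 in
P_cr = π²EI / L_e² = π² × 1710×10³ × 1.988 / 508.0² = 130.0 lb
Factor of safety n = P_cr / P = 0.13000 / 0.0992 = 1.31

n ≈ 1.31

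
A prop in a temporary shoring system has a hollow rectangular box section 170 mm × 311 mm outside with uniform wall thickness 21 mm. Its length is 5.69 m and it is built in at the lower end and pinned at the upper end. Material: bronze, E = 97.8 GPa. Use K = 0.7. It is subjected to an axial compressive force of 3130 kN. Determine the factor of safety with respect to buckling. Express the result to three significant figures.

n ≈ 1.56

Inner dimensions: h_i = 311 − 2×21 = 269.0 mm, b_i = 170 − 2×21 = 128.0 mm
Weak-axis I_min = (h_o·b_o³ − h_i·b_i³)/12 with b_o = 170, b_i = 128.0 mm (shorter outer/inner sides).
I_min = (311×170³ − 269.0×128.0³)/12 = 8.032×10^7 mm⁴
I = 8.032×10^7 mm⁴ = 8.032×10^-5 m⁴
Effective length L_e = K·L = 0.7 × 5.69 = 3.983 m
P_cr = π²EI / L_e² = π² × 97.8×10⁹ × 8.032×10^-5 / 3.983² = 4.887×10^6 N
Factor of safety n = P_cr / P = 4886.8 / 3130 = 1.56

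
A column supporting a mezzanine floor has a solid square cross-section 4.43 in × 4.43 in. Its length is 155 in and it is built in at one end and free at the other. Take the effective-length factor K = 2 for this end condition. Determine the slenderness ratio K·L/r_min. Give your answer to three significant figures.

λ ≈ 242

For a square r = a/√12 = 4.43/√12 = 1.279 in
L_e = K·L = 2 × 155 = 310.0 in
λ = L_e / r_min = 310.00 / 1.279 = 242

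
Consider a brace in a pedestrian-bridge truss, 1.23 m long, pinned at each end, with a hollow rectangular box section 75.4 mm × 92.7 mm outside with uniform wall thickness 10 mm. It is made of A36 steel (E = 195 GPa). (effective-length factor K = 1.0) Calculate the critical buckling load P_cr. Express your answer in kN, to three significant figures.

Inner dimensions: h_i = 92.7 − 2×10 = 72.70 mm, b_i = 75.4 − 2×10 = 55.40 mm
Weak-axis I_min = (h_o·b_o³ − h_i·b_i³)/12 with b_o = 75.4, b_i = 55.40 mm (shorter outer/inner sides).
I_min = (92.7×75.4³ − 72.70×55.40³)/12 = 2.281×10^6 mm⁴
I = 2.281×10^6 mm⁴ = 2.281×10^-6 m⁴
Effective length L_e = K·L = 1 × 1.23 = 1.230 m
P_cr = π²EI / L_e² = π² × 195×10⁹ × 2.281×10^-6 / 1.230² = 2.902×10^6 N

P_cr ≈ 2900 kN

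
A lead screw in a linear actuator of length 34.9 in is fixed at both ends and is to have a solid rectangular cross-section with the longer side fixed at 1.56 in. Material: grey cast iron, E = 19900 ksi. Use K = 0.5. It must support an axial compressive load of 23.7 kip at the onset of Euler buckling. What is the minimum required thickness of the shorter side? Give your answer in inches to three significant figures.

b ≈ 0.656 in

L_e = K·L = 0.5 × 34.9 = 17.45 in
Required I = P_cr·L_e²/(π²E) = 2.370×10^4 × 17.45² / (π² × 1.99×10^7) = 3.674×10^-2 in⁴
Rectangle, weak axis: I_min = h·b³/12 with h = 1.56 in fixed  ⇒  b = (12I/h)^(1/3) = 0.656 in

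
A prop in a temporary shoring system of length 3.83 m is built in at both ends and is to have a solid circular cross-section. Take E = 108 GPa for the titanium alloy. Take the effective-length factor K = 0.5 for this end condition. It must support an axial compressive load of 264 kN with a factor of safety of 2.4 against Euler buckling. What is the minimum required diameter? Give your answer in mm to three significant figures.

Required P_cr = n·P = 2.4 × 264 = 633.6 kN
L_e = K·L = 0.5 × 3.83 = 1.915 m
Required I = P_cr·L_e²/(π²E) = 6.336×10^5 × 1.915² / (π² × 1.08×10^11) = 2.180×10^-6 m⁴
I_req = 2.180×10^6 mm⁴
Solid circle: I = πd⁴/64  ⇒  d = (64I/π)^(1/4) = (64×2.180×10^6/π)^(1/4) = 81.6 mm

d ≈ 81.6 mm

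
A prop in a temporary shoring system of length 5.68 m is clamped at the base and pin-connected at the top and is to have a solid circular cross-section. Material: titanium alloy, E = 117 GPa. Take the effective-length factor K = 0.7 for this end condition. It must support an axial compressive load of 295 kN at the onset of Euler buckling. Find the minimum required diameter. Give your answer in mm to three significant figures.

L_e = K·L = 0.7 × 5.68 = 3.976 m
Required I = P_cr·L_e²/(π²E) = 2.950×10^5 × 3.976² / (π² × 1.17×10^11) = 4.039×10^-6 m⁴
I_req = 4.039×10^6 mm⁴
Solid circle: I = πd⁴/64  ⇒  d = (64I/π)^(1/4) = (64×4.039×10^6/π)^(1/4) = 95.2 mm

d ≈ 95.2 mm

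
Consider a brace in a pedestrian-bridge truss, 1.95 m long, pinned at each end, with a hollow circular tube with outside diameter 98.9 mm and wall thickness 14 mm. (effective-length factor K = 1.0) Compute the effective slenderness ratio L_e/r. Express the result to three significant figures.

λ ≈ 64.1

Inner diameter d_i = 98.9 − 2×14 = 70.90 mm
I = π(d_o⁴ − d_i⁴)/64 = π(98.9⁴ − 70.90⁴)/64 = 3.456×10^6 mm⁴
A = 3.734×10^3 mm²;  r_min = √(I/A) = √(3.456×10^6/3.734×10^3) = 30.42 mm
L_e = K·L = 1 × 1.95 m = 1.950 m = 1950.0 mm
λ = L_e / r_min = 1950.0 / 30.42 = 64.1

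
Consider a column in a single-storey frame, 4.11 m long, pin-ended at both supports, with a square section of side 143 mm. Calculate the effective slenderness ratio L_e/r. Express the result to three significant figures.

λ ≈ 99.6

For a square r = a/√12 = 143/√12 = 41.28 mm
L_e = K·L = 1 × 4.11 m = 4.110 m = 4110.0 mm
λ = L_e / r_min = 4110.0 / 41.28 = 99.6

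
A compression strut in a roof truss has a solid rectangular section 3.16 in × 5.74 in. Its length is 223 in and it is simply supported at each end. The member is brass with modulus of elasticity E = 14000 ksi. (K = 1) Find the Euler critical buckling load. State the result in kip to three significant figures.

Buckling occurs about the weak axis: I_min = h·b³/12 with b = 3.16 in (the shorter side).
I_min = 5.74×3.16³/12 = 15.09 in⁴
Effective length L_e = K·L = 1 × 223 = 223.0 in
P_cr = π²EI / L_e² = π² × 14000×10³ × 15.09 / 223.0² = 4.194×10^4 lb

P_cr ≈ 41.9 kip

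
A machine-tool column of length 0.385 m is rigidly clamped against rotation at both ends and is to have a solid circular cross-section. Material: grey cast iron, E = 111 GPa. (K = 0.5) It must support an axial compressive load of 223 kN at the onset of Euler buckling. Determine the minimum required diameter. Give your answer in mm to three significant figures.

d ≈ 19.8 mm

L_e = K·L = 0.5 × 0.385 = 0.1925 m
Required I = P_cr·L_e²/(π²E) = 2.230×10^5 × 0.1925² / (π² × 1.11×10^11) = 7.543×10^-9 m⁴
I_req = 7.543×10^3 mm⁴
Solid circle: I = πd⁴/64  ⇒  d = (64I/π)^(1/4) = (64×7.543×10^3/π)^(1/4) = 19.8 mm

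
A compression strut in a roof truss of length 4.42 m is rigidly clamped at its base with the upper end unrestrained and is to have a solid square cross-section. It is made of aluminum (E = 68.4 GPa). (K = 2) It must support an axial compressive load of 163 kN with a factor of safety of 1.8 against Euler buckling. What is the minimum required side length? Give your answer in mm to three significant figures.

a ≈ 142 mm

Required P_cr = n·P = 1.8 × 163 = 293.4 kN
L_e = K·L = 2 × 4.42 = 8.840 m
Required I = P_cr·L_e²/(π²E) = 2.934×10^5 × 8.840² / (π² × 6.84×10^10) = 3.396×10^-5 m⁴
I_req = 3.396×10^7 mm⁴
Solid square: I = a⁴/12  ⇒  a = (12I)^(1/4) = (12×3.396×10^7)^(1/4) = 142 mm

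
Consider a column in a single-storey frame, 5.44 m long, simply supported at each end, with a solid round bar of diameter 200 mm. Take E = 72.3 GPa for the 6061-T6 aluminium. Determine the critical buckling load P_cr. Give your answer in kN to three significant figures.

P_cr ≈ 1890 kN

I = πd⁴/64 = π×200⁴/64 = 7.854×10^7 mm⁴
I = 7.854×10^7 mm⁴ = 7.854×10^-5 m⁴
Effective length L_e = K·L = 1 × 5.44 = 5.440 m
P_cr = π²EI / L_e² = π² × 72.3×10⁹ × 7.854×10^-5 / 5.440² = 1.894×10^6 N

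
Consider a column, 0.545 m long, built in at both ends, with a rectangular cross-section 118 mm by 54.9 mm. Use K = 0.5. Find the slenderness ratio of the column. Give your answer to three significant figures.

λ ≈ 17.2

For a rectangle r_min = b/√12 = 54.9/√12 = 15.85 mm
L_e = K·L = 0.5 × 0.545 m = 0.2725 m = 272.50 mm
λ = L_e / r_min = 272.50 / 15.85 = 17.2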